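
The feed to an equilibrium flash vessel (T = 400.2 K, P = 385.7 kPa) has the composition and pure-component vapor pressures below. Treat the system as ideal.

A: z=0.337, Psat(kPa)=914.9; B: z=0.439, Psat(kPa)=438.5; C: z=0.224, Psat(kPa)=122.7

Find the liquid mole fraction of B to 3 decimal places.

x_B = 0.401

Raoult's law: Kᵢ = Pᵢˢᵃᵗ/P = Pᵢˢᵃᵗ/385.7.
  K_A = 914.9/385.7 = 2.37205, K_B = 438.5/385.7 = 1.13689, K_C = 122.7/385.7 = 0.31812
Material balance + equilibrium reduce to Σ zᵢ(Kᵢ−1)/(1+β(Kᵢ−1)) = 0.
g(0) = ΣzᵢKᵢ − 1 = 0.370 and g(1) = 1 − Σzᵢ/Kᵢ = -0.232, so a root lies in (0, 1).
Iterate (Newton) starting at β = 0.49:
  β = 0.490: g = 0.1034, g' = -0.469 → β = 0.711
  β = 0.711: g = -0.0074, g' = -0.561 → β = 0.697
Converged at β = 0.697.
Compositions from xᵢ = zᵢ/(1+β(Kᵢ−1)), yᵢ = Kᵢxᵢ:
  A: x = 0.172, y = 0.409
  B: x = 0.401, y = 0.456
  C: x = 0.427, y = 0.136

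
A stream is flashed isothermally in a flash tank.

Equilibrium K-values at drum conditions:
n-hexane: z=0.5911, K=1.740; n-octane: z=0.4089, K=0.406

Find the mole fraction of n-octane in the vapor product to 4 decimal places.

y_n-octane = 0.2252

Material balance + equilibrium reduce to Σ zᵢ(Kᵢ−1)/(1+V/F(Kᵢ−1)) = 0.
Feasibility: ΣzᵢKᵢ = 1.1945, Σzᵢ/Kᵢ = 1.3469 — both > 1, two phases present.
Newton iteration, V/F⁰ = 0.5:
  V/F = 0.5000: g = -0.02622, g' = -0.4644 → V/F = 0.4435
  V/F = 0.4435: g = -0.00044, g' = -0.4494 → V/F = 0.4426
Converged at V/F = 0.4426.
Compositions from xᵢ = zᵢ/(1+V/F(Kᵢ−1)), yᵢ = Kᵢxᵢ:
  n-hexane: x = 0.4453, y = 0.7748
  n-octane: x = 0.5547, y = 0.2252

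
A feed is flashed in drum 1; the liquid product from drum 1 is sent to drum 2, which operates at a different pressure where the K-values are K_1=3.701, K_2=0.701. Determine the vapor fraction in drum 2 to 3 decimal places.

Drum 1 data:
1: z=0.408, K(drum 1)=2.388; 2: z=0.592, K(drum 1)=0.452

Drum 1:
Newton iteration, ψ₁⁰ = 0.5:
  ψ₁ = 0.500: g = -0.1126, g' = -0.611 → ψ₁ = 0.316
  ψ₁ = 0.316: g = 0.0014, g' = -0.640 → ψ₁ = 0.318
Converged at ψ₁ = 0.318.
Drum-1 compositions:
  1: x = 0.283, y = 0.676
  2: x = 0.717, y = 0.324
Drum-2 feed = drum-1 liquid: z₂ = (0.2831, 0.7169).
Drum 2:
Rachford–Rice: g(ψ₂) = Σ zᵢ(Kᵢ−1)/(1+ψ₂(Kᵢ−1)) = 0.
Check two-phase: ΣzᵢKᵢ = 1.550 > 1 and Σzᵢ/Kᵢ = 1.099 > 1, so g(0) = 0.550 > 0 and g(1) = -0.099 < 0.
Binary case is linear: z₁(K₁−1)(1+ψ₂(K₂−1)) + z₂(K₂−1)(1+ψ₂(K₁−1)) = 0
⇒ ψ₂ = [z₁(K₁−1)+z₂(K₂−1)] / [−(K₁−1)(K₂−1)] = 0.5502/0.8076 = 0.681
  1: x = 0.100, y = 0.369
  2: x = 0.900, y = 0.631

V/F (drum 2) = 0.681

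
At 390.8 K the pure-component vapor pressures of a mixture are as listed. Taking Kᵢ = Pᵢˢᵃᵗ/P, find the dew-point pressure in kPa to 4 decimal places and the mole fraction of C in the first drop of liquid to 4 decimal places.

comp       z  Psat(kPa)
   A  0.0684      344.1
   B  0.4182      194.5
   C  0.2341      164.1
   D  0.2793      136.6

At the dew point ψ → 1, so Σzᵢ/Kᵢ = 1 with Kᵢ = Pᵢˢᵃᵗ/P ⇒ 1/P = Σzᵢ/Pᵢˢᵃᵗ.
1/P = 0.0684/344.1 + 0.4182/194.5 + 0.2341/164.1 + 0.2793/136.6 = 0.0058201 ⇒ P = 171.8174 kPa
xᵢ = zᵢP/Pᵢˢᵃᵗ ⇒ x_C = 0.2341·171.8174/164.1 = 0.2451

Pdew = 171.8174 kPa, x_C = 0.2451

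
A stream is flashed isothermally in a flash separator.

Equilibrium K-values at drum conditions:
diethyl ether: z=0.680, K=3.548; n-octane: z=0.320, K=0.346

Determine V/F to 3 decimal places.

V/F = 0.914

Rachford–Rice: g(V/F) = Σ zᵢ(Kᵢ−1)/(1+V/F(Kᵢ−1)) = 0.
Feasibility: ΣzᵢKᵢ = 2.523, Σzᵢ/Kᵢ = 1.117 — both > 1, two phases present.
Binary case is linear: z₁(K₁−1)(1+V/F(K₂−1)) + z₂(K₂−1)(1+V/F(K₁−1)) = 0
⇒ V/F = [z₁(K₁−1)+z₂(K₂−1)] / [−(K₁−1)(K₂−1)] = 1.5234/1.6664 = 0.914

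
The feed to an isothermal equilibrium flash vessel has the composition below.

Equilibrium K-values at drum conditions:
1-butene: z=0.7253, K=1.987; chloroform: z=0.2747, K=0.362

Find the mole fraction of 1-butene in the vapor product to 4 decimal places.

Let β = V/F and solve Σ zᵢ(Kᵢ−1)/(1+β(Kᵢ−1)) = 0.
g(0) = ΣzᵢKᵢ − 1 = 0.5406 and g(1) = 1 − Σzᵢ/Kᵢ = -0.1239, so a root lies in (0, 1).
Binary case is linear: z₁(K₁−1)(1+β(K₂−1)) + z₂(K₂−1)(1+β(K₁−1)) = 0
⇒ β = [z₁(K₁−1)+z₂(K₂−1)] / [−(K₁−1)(K₂−1)] = 0.54061/0.62971 = 0.8585
Compositions from xᵢ = zᵢ/(1+β(Kᵢ−1)), yᵢ = Kᵢxᵢ:
  1-butene: x = 0.3926, y = 0.7801
  chloroform: x = 0.6074, y = 0.2199

y_1-butene = 0.7801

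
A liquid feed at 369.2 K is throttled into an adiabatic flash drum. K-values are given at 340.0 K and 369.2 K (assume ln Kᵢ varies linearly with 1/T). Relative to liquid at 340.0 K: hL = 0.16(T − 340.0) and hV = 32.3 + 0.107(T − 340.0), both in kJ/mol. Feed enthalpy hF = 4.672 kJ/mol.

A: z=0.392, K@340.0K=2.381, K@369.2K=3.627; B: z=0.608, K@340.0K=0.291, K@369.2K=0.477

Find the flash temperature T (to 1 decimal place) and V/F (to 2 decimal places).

Adiabatic flash: solve Rachford–Rice at each trial T, then check hF = ψ·hV(T) + (1−ψ)·hL(T).
  T = 340.0 K: K = (2.381, 0.291), RR gives ψ = 0.113, H_out = 3.638 kJ/mol
  T = 369.2 K: K = (3.627, 0.477), RR gives ψ = 0.518, H_out = 20.604 kJ/mol
  T = 354.6 K: K = (2.964, 0.376), RR gives ψ = 0.319, H_out = 12.395 kJ/mol
  T = 347.3 K: K = (2.663, 0.332), RR gives ψ = 0.221, H_out = 8.222 kJ/mol
  T = 343.6 K: K = (2.518, 0.311), RR gives ψ = 0.168, H_out = 5.971 kJ/mol
  T = 341.8 K: K = (2.449, 0.301), RR gives ψ = 0.141, H_out = 4.825 kJ/mol
Linear interpolation between T = 340.0 (H_out = 3.638) and T = 341.8 (H_out = 4.825) on hF = 4.672 gives T ≈ 341.6 K, at which ψ = 0.14.

T = 341.6 K, V/F = 0.14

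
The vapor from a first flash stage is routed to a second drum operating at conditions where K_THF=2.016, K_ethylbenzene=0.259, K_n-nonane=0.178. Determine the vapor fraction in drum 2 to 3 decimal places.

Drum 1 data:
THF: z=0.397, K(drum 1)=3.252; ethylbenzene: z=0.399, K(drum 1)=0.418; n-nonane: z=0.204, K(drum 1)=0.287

V/F (drum 2) = 0.641

Drum 1:
Rachford–Rice: g(ψ₁) = Σ zᵢ(Kᵢ−1)/(1+ψ₁(Kᵢ−1)) = 0.
Check two-phase: ΣzᵢKᵢ = 1.516 > 1 and Σzᵢ/Kᵢ = 1.787 > 1, so g(0) = 0.516 > 0 and g(1) = -0.787 < 0.
Newton iteration, ψ₁⁰ = 0.41:
  ψ₁ = 0.410: g = -0.0457, g' = -0.985 → ψ₁ = 0.364
Converged at ψ₁ = 0.364.
Drum-1 compositions:
  THF: x = 0.218, y = 0.709
  ethylbenzene: x = 0.506, y = 0.212
  n-nonane: x = 0.276, y = 0.079
Drum-2 feed = drum-1 vapor: z₂ = (0.7093, 0.2116, 0.0791).
Drum 2:
Let ψ₂ = V/F and solve Σ zᵢ(Kᵢ−1)/(1+ψ₂(Kᵢ−1)) = 0.
Feasibility: ΣzᵢKᵢ = 1.499, Σzᵢ/Kᵢ = 1.613 — both > 1, two phases present.
Newton iteration, ψ₂⁰ = 0.45:
  ψ₂ = 0.450: g = 0.1561, g' = -0.741 → ψ₂ = 0.661
  ψ₂ = 0.661: g = -0.0183, g' = -0.964 → ψ₂ = 0.642
  ψ₂ = 0.642: g = -0.0003, g' = -0.930 → ψ₂ = 0.641
Converged at ψ₂ = 0.641.
  THF: x = 0.429, y = 0.866
  ethylbenzene: x = 0.403, y = 0.104
  n-nonane: x = 0.167, y = 0.030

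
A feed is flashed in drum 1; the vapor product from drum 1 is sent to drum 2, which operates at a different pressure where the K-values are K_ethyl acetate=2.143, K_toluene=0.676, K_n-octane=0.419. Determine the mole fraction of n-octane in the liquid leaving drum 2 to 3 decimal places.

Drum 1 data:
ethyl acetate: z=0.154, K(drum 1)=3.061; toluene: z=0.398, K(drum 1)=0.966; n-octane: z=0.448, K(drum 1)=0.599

Drum 1:
Let ψ₁ = V/F and solve Σ zᵢ(Kᵢ−1)/(1+ψ₁(Kᵢ−1)) = 0.
g(0) = ΣzᵢKᵢ − 1 = 0.124 and g(1) = 1 − Σzᵢ/Kᵢ = -0.210, so a root lies in (0, 1).
Newton–Raphson from ψ₁ = 0.5:
  ψ₁ = 0.500: g = -0.0822, g' = -0.272 → ψ₁ = 0.198
  ψ₁ = 0.198: g = 0.0167, g' = -0.416 → ψ₁ = 0.238
  ψ₁ = 0.238: g = 0.0007, g' = -0.383 → ψ₁ = 0.240
Converged at ψ₁ = 0.240.
Drum-1 compositions:
  ethyl acetate: x = 0.103, y = 0.315
  toluene: x = 0.401, y = 0.388
  n-octane: x = 0.496, y = 0.297
Drum-2 feed = drum-1 vapor: z₂ = (0.3155, 0.3876, 0.2969).
Drum 2:
Let ψ₂ = V/F and solve Σ zᵢ(Kᵢ−1)/(1+ψ₂(Kᵢ−1)) = 0.
Check two-phase: ΣzᵢKᵢ = 1.062 > 1 and Σzᵢ/Kᵢ = 1.429 > 1, so g(0) = 0.062 > 0 and g(1) = -0.429 < 0.
Iterate (Newton) starting at ψ₂ = 0.5:
  ψ₂ = 0.500: g = -0.1636, g' = -0.424 → ψ₂ = 0.114
  ψ₂ = 0.114: g = 0.0038, g' = -0.481 → ψ₂ = 0.122
Converged at ψ₂ = 0.122.
  ethyl acetate: x = 0.277, y = 0.593
  toluene: x = 0.404, y = 0.273
  n-octane: x = 0.320, y = 0.134

x_n-octane (drum 2) = 0.320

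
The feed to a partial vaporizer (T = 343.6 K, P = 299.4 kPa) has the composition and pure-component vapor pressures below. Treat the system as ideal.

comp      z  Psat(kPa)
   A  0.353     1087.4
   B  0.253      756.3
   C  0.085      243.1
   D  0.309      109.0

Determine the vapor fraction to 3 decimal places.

ψ = 0.859

Raoult's law: Kᵢ = Pᵢˢᵃᵗ/P = Pᵢˢᵃᵗ/299.4.
  K_A = 1087.4/299.4 = 3.63193, K_B = 756.3/299.4 = 2.52605, K_C = 243.1/299.4 = 0.81196, K_D = 109.0/299.4 = 0.36406
Let ψ = V/F and solve Σ zᵢ(Kᵢ−1)/(1+ψ(Kᵢ−1)) = 0.
Check two-phase: ΣzᵢKᵢ = 2.103 > 1 and Σzᵢ/Kᵢ = 1.151 > 1, so g(0) = 1.103 > 0 and g(1) = -0.151 < 0.
Iterate (Newton) starting at ψ = 0.69:
  ψ = 0.690: g = 0.1495, g' = -0.849 → ψ = 0.866
  ψ = 0.866: g = -0.0069, g' = -0.960 → ψ = 0.859
Converged at ψ = 0.859.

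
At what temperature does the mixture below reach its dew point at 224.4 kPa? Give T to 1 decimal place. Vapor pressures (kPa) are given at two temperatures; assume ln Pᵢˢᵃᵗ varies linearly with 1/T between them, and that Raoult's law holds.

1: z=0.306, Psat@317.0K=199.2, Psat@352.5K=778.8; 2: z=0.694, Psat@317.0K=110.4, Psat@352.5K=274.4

T = 336.2 K

Dew-point temperature: Σzᵢ·P/Pᵢˢᵃᵗ(T) = 1. Interpolate ln Pᵢˢᵃᵗ = aᵢ + bᵢ/T.
  T = 317.0 K: ΣzᵢP/Pᵢˢᵃᵗ = 1.7553
  T = 352.5 K: ΣzᵢP/Pᵢˢᵃᵗ = 0.6557
  T = 334.8 K: ΣzᵢP/Pᵢˢᵃᵗ = 1.0401
  T = 343.6 K: ΣzᵢP/Pᵢˢᵃᵗ = 0.8214
  T = 339.2 K: ΣzᵢP/Pᵢˢᵃᵗ = 0.9227
  T = 337.0 K: ΣzᵢP/Pᵢˢᵃᵗ = 0.9792
Interpolating between 334.8 K and 337.0 K gives T ≈ 336.2 K.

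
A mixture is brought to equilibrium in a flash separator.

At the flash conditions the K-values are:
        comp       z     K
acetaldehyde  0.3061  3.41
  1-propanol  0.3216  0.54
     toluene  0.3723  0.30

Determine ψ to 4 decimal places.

ψ = 0.2287

Rachford–Rice: g(ψ) = Σ zᵢ(Kᵢ−1)/(1+ψ(Kᵢ−1)) = 0.
Check two-phase: ΣzᵢKᵢ = 1.3292 > 1 and Σzᵢ/Kᵢ = 1.9263 > 1, so g(0) = 0.3292 > 0 and g(1) = -0.9263 < 0.
Iterate (Newton) starting at ψ = 0.5:
  ψ = 0.5000: g = -0.25850, g' = -0.9122 → ψ = 0.2166
  ψ = 0.2166: g = 0.01318, g' = -1.1048 → ψ = 0.2285
  ψ = 0.2285: g = 0.00013, g' = -1.0828 → ψ = 0.2287
Converged at ψ = 0.2287.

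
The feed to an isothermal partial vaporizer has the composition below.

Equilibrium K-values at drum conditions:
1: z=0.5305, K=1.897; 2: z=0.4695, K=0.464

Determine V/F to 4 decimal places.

Material balance + equilibrium reduce to Σ zᵢ(Kᵢ−1)/(1+V/F(Kᵢ−1)) = 0.
Check two-phase: ΣzᵢKᵢ = 1.2242 > 1 and Σzᵢ/Kᵢ = 1.2915 > 1, so g(0) = 0.2242 > 0 and g(1) = -0.2915 < 0.
Iterate (Newton) starting at V/F = 0.5:
  V/F = 0.5000: g = -0.01527, g' = -0.4552 → V/F = 0.4665
  V/F = 0.4665: g = -0.00006, g' = -0.4520 → V/F = 0.4663
Converged at V/F = 0.4663.

V/F = 0.4663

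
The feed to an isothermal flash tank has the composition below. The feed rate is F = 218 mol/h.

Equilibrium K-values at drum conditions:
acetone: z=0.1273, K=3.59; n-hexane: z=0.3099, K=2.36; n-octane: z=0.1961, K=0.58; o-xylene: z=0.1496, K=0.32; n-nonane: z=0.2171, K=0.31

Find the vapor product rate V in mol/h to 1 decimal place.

Let ψ = V/F and solve Σ zᵢ(Kᵢ−1)/(1+ψ(Kᵢ−1)) = 0.
Check two-phase: ΣzᵢKᵢ = 1.4173 > 1 and Σzᵢ/Kᵢ = 1.6727 > 1, so g(0) = 0.4173 > 0 and g(1) = -0.6727 < 0.
Iterate (Newton) starting at ψ = 0.5:
  ψ = 0.5000: g = -0.09256, g' = -0.8204 → ψ = 0.3872
  ψ = 0.3872: g = -0.00014, g' = -0.8281 → ψ = 0.3870
Converged at ψ = 0.3870.
Then V = ψ·F = 0.3870·218 = 84.4 mol/h and L = F − V = 133.6 mol/h.

V = 84.4 mol/h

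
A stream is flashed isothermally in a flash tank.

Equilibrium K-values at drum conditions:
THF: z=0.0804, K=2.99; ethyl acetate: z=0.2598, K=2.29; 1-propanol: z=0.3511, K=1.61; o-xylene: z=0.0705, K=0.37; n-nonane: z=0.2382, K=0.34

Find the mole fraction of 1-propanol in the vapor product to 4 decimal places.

Iterate (Newton) starting at ψ = 0.41:
  ψ = 0.4100: g = 0.20322, g' = -0.6110 → ψ = 0.7426
  ψ = 0.7426: g = -0.00865, g' = -0.7244 → ψ = 0.7307
  ψ = 0.7307: g = -0.00007, g' = -0.7131 → ψ = 0.7306
Converged at ψ = 0.7306.
Compositions from xᵢ = zᵢ/(1+ψ(Kᵢ−1)), yᵢ = Kᵢxᵢ:
  THF: x = 0.0328, y = 0.0980
  ethyl acetate: x = 0.1337, y = 0.3063
  1-propanol: x = 0.2429, y = 0.3910
  o-xylene: x = 0.1306, y = 0.0483
  n-nonane: x = 0.4600, y = 0.1564

y_1-propanol = 0.3910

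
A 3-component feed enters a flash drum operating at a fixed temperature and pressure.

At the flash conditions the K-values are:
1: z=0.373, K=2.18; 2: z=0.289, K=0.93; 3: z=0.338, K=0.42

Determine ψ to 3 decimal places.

Rachford–Rice: g(ψ) = Σ zᵢ(Kᵢ−1)/(1+ψ(Kᵢ−1)) = 0.
g(0) = ΣzᵢKᵢ − 1 = 0.224 and g(1) = 1 − Σzᵢ/Kᵢ = -0.287, so a root lies in (0, 1).
Iterate (Newton) starting at ψ = 0.35:
  ψ = 0.350: g = 0.0448, g' = -0.441 → ψ = 0.452
  ψ = 0.452: g = 0.0006, g' = -0.431 → ψ = 0.453
Converged at ψ = 0.453.

ψ = 0.453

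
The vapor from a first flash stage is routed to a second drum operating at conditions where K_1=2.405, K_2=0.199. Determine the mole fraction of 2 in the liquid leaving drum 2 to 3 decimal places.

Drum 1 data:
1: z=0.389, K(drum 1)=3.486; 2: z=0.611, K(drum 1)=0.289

x_2 (drum 2) = 0.637

Drum 1:
Binary case is linear: z₁(K₁−1)(1+ψ₁(K₂−1)) + z₂(K₂−1)(1+ψ₁(K₁−1)) = 0
⇒ ψ₁ = [z₁(K₁−1)+z₂(K₂−1)] / [−(K₁−1)(K₂−1)] = 0.5326/1.7675 = 0.301
Drum-1 compositions:
  1: x = 0.222, y = 0.775
  2: x = 0.778, y = 0.225
Drum-2 feed = drum-1 vapor: z₂ = (0.7753, 0.2247).
Drum 2:
Let ψ₂ = V/F and solve Σ zᵢ(Kᵢ−1)/(1+ψ₂(Kᵢ−1)) = 0.
Check two-phase: ΣzᵢKᵢ = 1.909 > 1 and Σzᵢ/Kᵢ = 1.452 > 1, so g(0) = 0.909 > 0 and g(1) = -0.452 < 0.
Newton iteration, ψ₂⁰ = 0.5:
  ψ₂ = 0.500: g = 0.3395, g' = -0.929 → ψ₂ = 0.865
  ψ₂ = 0.865: g = -0.0952, g' = -1.843 → ψ₂ = 0.814
  ψ₂ = 0.814: g = -0.0088, g' = -1.523 → ψ₂ = 0.808
Converged at ψ₂ = 0.808.
  1: x = 0.363, y = 0.873
  2: x = 0.637, y = 0.127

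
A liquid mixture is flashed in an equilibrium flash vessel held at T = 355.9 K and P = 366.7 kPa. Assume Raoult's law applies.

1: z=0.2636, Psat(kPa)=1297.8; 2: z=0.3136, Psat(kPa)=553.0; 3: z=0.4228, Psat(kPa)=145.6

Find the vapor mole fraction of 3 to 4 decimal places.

y_3 = 0.2588

Raoult's law: Kᵢ = Pᵢˢᵃᵗ/P = Pᵢˢᵃᵗ/366.7.
  K_1 = 1297.8/366.7 = 3.539133, K_2 = 553.0/366.7 = 1.508045, K_3 = 145.6/366.7 = 0.397055
Material balance + equilibrium reduce to Σ zᵢ(Kᵢ−1)/(1+ψ(Kᵢ−1)) = 0.
g(0) = ΣzᵢKᵢ − 1 = 0.5737 and g(1) = 1 − Σzᵢ/Kᵢ = -0.3473, so a root lies in (0, 1).
Iterate (Newton) starting at ψ = 0.39:
  ψ = 0.3900: g = 0.13597, g' = -0.7482 → ψ = 0.5717
  ψ = 0.5717: g = 0.00742, g' = -0.6893 → ψ = 0.5825
Converged at ψ = 0.5825.
Compositions from xᵢ = zᵢ/(1+ψ(Kᵢ−1)), yᵢ = Kᵢxᵢ:
  1: x = 0.1063, y = 0.3763
  2: x = 0.2420, y = 0.3649
  3: x = 0.6517, y = 0.2588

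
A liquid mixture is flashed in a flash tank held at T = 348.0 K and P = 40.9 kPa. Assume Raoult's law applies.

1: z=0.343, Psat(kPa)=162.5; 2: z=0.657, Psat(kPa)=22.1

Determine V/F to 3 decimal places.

Raoult's law: Kᵢ = Pᵢˢᵃᵗ/P = Pᵢˢᵃᵗ/40.9.
  K_1 = 162.5/40.9 = 3.97311, K_2 = 22.1/40.9 = 0.54034
Rachford–Rice: g(V/F) = Σ zᵢ(Kᵢ−1)/(1+V/F(Kᵢ−1)) = 0.
g(0) = ΣzᵢKᵢ − 1 = 0.718 and g(1) = 1 − Σzᵢ/Kᵢ = -0.302, so a root lies in (0, 1).
Binary case is linear: z₁(K₁−1)(1+V/F(K₂−1)) + z₂(K₂−1)(1+V/F(K₁−1)) = 0
⇒ V/F = [z₁(K₁−1)+z₂(K₂−1)] / [−(K₁−1)(K₂−1)] = 0.7178/1.3666 = 0.525

V/F = 0.525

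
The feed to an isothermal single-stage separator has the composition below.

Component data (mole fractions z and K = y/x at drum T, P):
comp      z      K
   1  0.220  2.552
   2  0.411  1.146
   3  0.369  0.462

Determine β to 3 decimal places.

Material balance + equilibrium reduce to Σ zᵢ(Kᵢ−1)/(1+β(Kᵢ−1)) = 0.
g(0) = ΣzᵢKᵢ − 1 = 0.203 and g(1) = 1 − Σzᵢ/Kᵢ = -0.244, so a root lies in (0, 1).
Newton iteration, β⁰ = 0.68:
  β = 0.680: g = -0.0923, g' = -0.398 → β = 0.448
  β = 0.448: g = -0.0039, g' = -0.377 → β = 0.438
Converged at β = 0.438.

β = 0.438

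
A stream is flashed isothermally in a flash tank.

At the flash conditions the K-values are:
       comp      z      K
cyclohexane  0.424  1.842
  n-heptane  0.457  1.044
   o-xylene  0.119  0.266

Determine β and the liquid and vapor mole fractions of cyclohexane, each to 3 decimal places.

Material balance + equilibrium reduce to Σ zᵢ(Kᵢ−1)/(1+β(Kᵢ−1)) = 0.
Feasibility: ΣzᵢKᵢ = 1.290, Σzᵢ/Kᵢ = 1.115 — both > 1, two phases present.
Iterate (Newton) starting at β = 0.41:
  β = 0.410: g = 0.1602, g' = -0.298 → β = 0.947
  β = 0.947: g = -0.0688, g' = -0.784 → β = 0.860
  β = 0.860: g = -0.0102, g' = -0.573 → β = 0.842
  β = 0.842: g = -0.0003, g' = -0.543 → β = 0.841
Converged at β = 0.841.
Compositions from xᵢ = zᵢ/(1+β(Kᵢ−1)), yᵢ = Kᵢxᵢ:
  cyclohexane: x = 0.248, y = 0.457
  n-heptane: x = 0.441, y = 0.460
  o-xylene: x = 0.311, y = 0.083

β = 0.841, x_cyclohexane = 0.248, y_cyclohexane = 0.457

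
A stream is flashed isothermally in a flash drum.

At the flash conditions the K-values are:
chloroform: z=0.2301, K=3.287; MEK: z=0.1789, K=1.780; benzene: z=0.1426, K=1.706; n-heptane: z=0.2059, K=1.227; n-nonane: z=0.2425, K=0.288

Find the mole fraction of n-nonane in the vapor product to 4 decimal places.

y_n-nonane = 0.1548

Let ψ = V/F and solve Σ zᵢ(Kᵢ−1)/(1+ψ(Kᵢ−1)) = 0.
g(0) = ΣzᵢKᵢ − 1 = 0.6405 and g(1) = 1 − Σzᵢ/Kᵢ = -0.2639, so a root lies in (0, 1).
Iterate (Newton) starting at ψ = 0.58:
  ψ = 0.5800: g = 0.14088, g' = -0.6747 → ψ = 0.7888
  ψ = 0.7888: g = -0.01549, g' = -0.8714 → ψ = 0.7710
  ψ = 0.7710: g = -0.00027, g' = -0.8418 → ψ = 0.7707
Converged at ψ = 0.7707.
Compositions from xᵢ = zᵢ/(1+ψ(Kᵢ−1)), yᵢ = Kᵢxᵢ:
  chloroform: x = 0.0833, y = 0.2738
  MEK: x = 0.1117, y = 0.1989
  benzene: x = 0.0924, y = 0.1576
  n-heptane: x = 0.1752, y = 0.2150
  n-nonane: x = 0.5374, y = 0.1548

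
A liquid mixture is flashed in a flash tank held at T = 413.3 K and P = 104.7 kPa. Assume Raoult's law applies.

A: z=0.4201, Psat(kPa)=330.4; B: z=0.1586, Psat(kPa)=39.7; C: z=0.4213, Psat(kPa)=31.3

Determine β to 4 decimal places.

Raoult's law: Kᵢ = Pᵢˢᵃᵗ/P = Pᵢˢᵃᵗ/104.7.
  K_A = 330.4/104.7 = 3.155683, K_B = 39.7/104.7 = 0.379179, K_C = 31.3/104.7 = 0.298949
Material balance + equilibrium reduce to Σ zᵢ(Kᵢ−1)/(1+β(Kᵢ−1)) = 0.
Feasibility: ΣzᵢKᵢ = 1.5118, Σzᵢ/Kᵢ = 1.9607 — both > 1, two phases present.
Newton–Raphson from β = 0.5:
  β = 0.5000: g = -0.16170, g' = -1.0716 → β = 0.3491
Converged at β = 0.3491.

β = 0.3491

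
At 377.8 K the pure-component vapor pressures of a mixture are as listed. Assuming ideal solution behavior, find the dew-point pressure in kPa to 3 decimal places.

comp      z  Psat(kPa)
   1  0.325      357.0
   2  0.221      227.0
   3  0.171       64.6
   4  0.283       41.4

Pdew = 87.976 kPa

At the dew point ψ → 1, so Σzᵢ/Kᵢ = 1 with Kᵢ = Pᵢˢᵃᵗ/P ⇒ 1/P = Σzᵢ/Pᵢˢᵃᵗ.
1/P = 0.325/357.0 + 0.221/227.0 + 0.171/64.6 + 0.283/41.4 = 0.011367 ⇒ P = 87.976 kPa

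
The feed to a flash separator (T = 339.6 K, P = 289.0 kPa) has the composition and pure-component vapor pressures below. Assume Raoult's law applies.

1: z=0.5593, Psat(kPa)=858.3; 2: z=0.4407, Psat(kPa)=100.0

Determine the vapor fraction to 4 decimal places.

Raoult's law: Kᵢ = Pᵢˢᵃᵗ/P = Pᵢˢᵃᵗ/289.0.
  K_1 = 858.3/289.0 = 2.969896, K_2 = 100.0/289.0 = 0.346021
Let ψ = V/F and solve Σ zᵢ(Kᵢ−1)/(1+ψ(Kᵢ−1)) = 0.
Check two-phase: ΣzᵢKᵢ = 1.8136 > 1 and Σzᵢ/Kᵢ = 1.4619 > 1, so g(0) = 0.8136 > 0 and g(1) = -0.4619 < 0.
Iterate (Newton) starting at ψ = 0.5:
  ψ = 0.5000: g = 0.12682, g' = -0.9670 → ψ = 0.6312
  ψ = 0.6312: g = 0.00035, g' = -0.9778 → ψ = 0.6315
Converged at ψ = 0.6315.

ψ = 0.6315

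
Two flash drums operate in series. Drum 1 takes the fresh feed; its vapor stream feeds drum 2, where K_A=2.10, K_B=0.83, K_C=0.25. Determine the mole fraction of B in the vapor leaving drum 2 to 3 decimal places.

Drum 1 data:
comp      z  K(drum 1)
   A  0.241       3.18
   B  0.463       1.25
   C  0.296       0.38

y_B (drum 2) = 0.431

Drum 1:
Let ψ₁ = V/F and solve Σ zᵢ(Kᵢ−1)/(1+ψ₁(Kᵢ−1)) = 0.
g(0) = ΣzᵢKᵢ − 1 = 0.458 and g(1) = 1 − Σzᵢ/Kᵢ = -0.225, so a root lies in (0, 1).
Iterate (Newton) starting at ψ₁ = 0.5:
  ψ₁ = 0.500: g = 0.0883, g' = -0.524 → ψ₁ = 0.668
Converged at ψ₁ = 0.668.
Drum-1 compositions:
  A: x = 0.098, y = 0.312
  B: x = 0.397, y = 0.496
  C: x = 0.505, y = 0.192
Drum-2 feed = drum-1 vapor: z₂ = (0.3121, 0.4960, 0.1919).
Drum 2:
Material balance + equilibrium reduce to Σ zᵢ(Kᵢ−1)/(1+ψ₂(Kᵢ−1)) = 0.
Feasibility: ΣzᵢKᵢ = 1.115, Σzᵢ/Kᵢ = 1.514 — both > 1, two phases present.
Iterate (Newton) starting at ψ₂ = 0.44:
  ψ₂ = 0.440: g = -0.0746, g' = -0.429 → ψ₂ = 0.266
  ψ₂ = 0.266: g = -0.0025, g' = -0.410 → ψ₂ = 0.260
Converged at ψ₂ = 0.260.
  A: x = 0.243, y = 0.510
  B: x = 0.519, y = 0.431
  C: x = 0.238, y = 0.060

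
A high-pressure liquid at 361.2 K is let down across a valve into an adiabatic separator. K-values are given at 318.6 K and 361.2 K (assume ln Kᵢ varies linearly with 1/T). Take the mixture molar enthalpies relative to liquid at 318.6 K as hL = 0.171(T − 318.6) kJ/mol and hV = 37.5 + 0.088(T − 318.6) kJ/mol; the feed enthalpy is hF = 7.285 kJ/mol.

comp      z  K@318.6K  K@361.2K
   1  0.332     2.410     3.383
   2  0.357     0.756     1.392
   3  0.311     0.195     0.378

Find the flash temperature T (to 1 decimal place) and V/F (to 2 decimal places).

T = 320.1 K, V/F = 0.19

Adiabatic flash: solve Rachford–Rice at each trial T, then check hF = ψ·hV(T) + (1−ψ)·hL(T).
  T = 318.6 K: K = (2.410, 0.756, 0.195), RR gives ψ = 0.165, H_out = 6.203 kJ/mol
  T = 361.2 K: K = (3.383, 1.392, 0.378), RR gives ψ = 0.791, H_out = 34.163 kJ/mol
  T = 339.9 K: K = (2.886, 1.046, 0.277), RR gives ψ = 0.480, H_out = 20.811 kJ/mol
  T = 329.2 K: K = (2.644, 0.893, 0.234), RR gives ψ = 0.323, H_out = 13.651 kJ/mol
  T = 323.9 K: K = (2.526, 0.823, 0.214), RR gives ψ = 0.245, H_out = 9.975 kJ/mol
  T = 321.2 K: K = (2.467, 0.788, 0.204), RR gives ψ = 0.204, H_out = 8.067 kJ/mol
  T = 319.9 K: K = (2.438, 0.772, 0.199), RR gives ψ = 0.185, H_out = 7.139 kJ/mol
Linear interpolation between T = 319.9 (H_out = 7.139) and T = 321.2 (H_out = 8.067) on hF = 7.285 gives T ≈ 320.1 K, at which ψ = 0.19.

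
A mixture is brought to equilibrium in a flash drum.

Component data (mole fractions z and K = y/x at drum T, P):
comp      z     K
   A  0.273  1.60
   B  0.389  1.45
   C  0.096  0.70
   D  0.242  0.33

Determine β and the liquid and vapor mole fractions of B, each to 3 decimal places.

Newton iteration, β⁰ = 0.5:
  β = 0.500: g = -0.0088, g' = -0.368 → β = 0.476
Converged at β = 0.476.
Compositions from xᵢ = zᵢ/(1+β(Kᵢ−1)), yᵢ = Kᵢxᵢ:
  A: x = 0.212, y = 0.340
  B: x = 0.320, y = 0.465
  C: x = 0.112, y = 0.078
  D: x = 0.355, y = 0.117

β = 0.476, x_B = 0.320, y_B = 0.465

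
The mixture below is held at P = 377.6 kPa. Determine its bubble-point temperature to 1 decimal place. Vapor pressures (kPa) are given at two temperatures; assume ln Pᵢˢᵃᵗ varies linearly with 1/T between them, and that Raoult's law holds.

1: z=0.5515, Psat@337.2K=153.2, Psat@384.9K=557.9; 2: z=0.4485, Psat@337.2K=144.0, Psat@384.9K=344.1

Bubble-point temperature: ΣzᵢPᵢˢᵃᵗ(T) = P. Interpolate ln Pᵢˢᵃᵗ = aᵢ + bᵢ/T.
  T = 337.2 K: ΣzᵢPᵢˢᵃᵗ = 149.07 kPa
  T = 384.9 K: ΣzᵢPᵢˢᵃᵗ = 462.01 kPa
  T = 361.0 K: ΣzᵢPᵢˢᵃᵗ = 270.69 kPa
  T = 372.9 K: ΣzᵢPᵢˢᵃᵗ = 355.89 kPa
  T = 378.9 K: ΣzᵢPᵢˢᵃᵗ = 406.23 kPa
  T = 375.9 K: ΣzᵢPᵢˢᵃᵗ = 380.40 kPa
  T = 374.4 K: ΣzᵢPᵢˢᵃᵗ = 367.98 kPa
Interpolating between 374.4 K and 375.9 K gives T ≈ 375.6 K.

T = 375.6 K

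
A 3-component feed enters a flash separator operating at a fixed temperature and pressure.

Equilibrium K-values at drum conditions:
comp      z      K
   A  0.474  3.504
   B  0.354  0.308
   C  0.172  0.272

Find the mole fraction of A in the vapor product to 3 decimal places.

y_A = 0.769

Rachford–Rice: g(ψ) = Σ zᵢ(Kᵢ−1)/(1+ψ(Kᵢ−1)) = 0.
g(0) = ΣzᵢKᵢ − 1 = 0.817 and g(1) = 1 − Σzᵢ/Kᵢ = -0.917, so a root lies in (0, 1).
Newton iteration, ψ⁰ = 0.5:
  ψ = 0.500: g = -0.0444, g' = -1.208 → ψ = 0.463
Converged at ψ = 0.463.
Compositions from xᵢ = zᵢ/(1+ψ(Kᵢ−1)), yᵢ = Kᵢxᵢ:
  A: x = 0.219, y = 0.769
  B: x = 0.521, y = 0.160
  C: x = 0.260, y = 0.071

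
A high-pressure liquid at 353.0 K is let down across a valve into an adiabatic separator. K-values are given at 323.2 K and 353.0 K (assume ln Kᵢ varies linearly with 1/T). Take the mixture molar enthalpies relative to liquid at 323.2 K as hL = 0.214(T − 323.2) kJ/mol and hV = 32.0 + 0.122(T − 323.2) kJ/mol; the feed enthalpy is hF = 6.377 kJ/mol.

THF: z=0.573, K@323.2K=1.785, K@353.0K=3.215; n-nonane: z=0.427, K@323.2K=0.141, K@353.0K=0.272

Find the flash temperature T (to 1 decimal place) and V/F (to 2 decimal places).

T = 325.5 K, V/F = 0.19

Adiabatic flash: solve Rachford–Rice at each trial T, then check hF = ψ·hV(T) + (1−ψ)·hL(T).
  T = 323.2 K: K = (1.785, 0.141), RR gives ψ = 0.123, H_out = 3.939 kJ/mol
  T = 353.0 K: K = (3.215, 0.272), RR gives ψ = 0.594, H_out = 23.766 kJ/mol
  T = 338.1 K: K = (2.427, 0.199), RR gives ψ = 0.416, H_out = 15.925 kJ/mol
  T = 330.6 K: K = (2.086, 0.168), RR gives ψ = 0.296, H_out = 10.839 kJ/mol
  T = 326.9 K: K = (1.932, 0.154), RR gives ψ = 0.219, H_out = 7.722 kJ/mol
  T = 325.0 K: K = (1.855, 0.147), RR gives ψ = 0.173, H_out = 5.881 kJ/mol
Linear interpolation between T = 325.0 (H_out = 5.881) and T = 326.9 (H_out = 7.722) on hF = 6.377 gives T ≈ 325.5 K, at which ψ = 0.19.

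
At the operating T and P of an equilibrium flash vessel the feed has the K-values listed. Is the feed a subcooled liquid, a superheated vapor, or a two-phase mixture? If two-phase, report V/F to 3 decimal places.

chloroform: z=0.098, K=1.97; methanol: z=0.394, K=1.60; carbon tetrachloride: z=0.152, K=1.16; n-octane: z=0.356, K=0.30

ΣzᵢKᵢ = 1.107; Σzᵢ/Kᵢ = 1.614.
Both exceed 1, so a two-phase solution exists.
Let ψ = V/F and solve Σ zᵢ(Kᵢ−1)/(1+ψ(Kᵢ−1)) = 0.
Iterate (Newton) starting at ψ = 0.5:
  ψ = 0.500: g = -0.1150, g' = -0.542 → ψ = 0.288
  ψ = 0.288: g = -0.0129, g' = -0.437 → ψ = 0.258
Converged at ψ = 0.258.

two-phase, V/F = 0.258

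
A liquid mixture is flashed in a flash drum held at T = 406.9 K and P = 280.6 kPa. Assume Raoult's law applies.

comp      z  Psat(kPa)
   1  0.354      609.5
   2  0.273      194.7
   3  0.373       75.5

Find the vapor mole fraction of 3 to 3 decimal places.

Raoult's law: Kᵢ = Pᵢˢᵃᵗ/P = Pᵢˢᵃᵗ/280.6.
  K_1 = 609.5/280.6 = 2.17213, K_2 = 194.7/280.6 = 0.69387, K_3 = 75.5/280.6 = 0.26907
Material balance + equilibrium reduce to Σ zᵢ(Kᵢ−1)/(1+V/F(Kᵢ−1)) = 0.
Feasibility: ΣzᵢKᵢ = 1.059, Σzᵢ/Kᵢ = 1.943 — both > 1, two phases present.
Newton–Raphson from V/F = 0.5:
  V/F = 0.500: g = -0.2667, g' = -0.724 → V/F = 0.132
  V/F = 0.132: g = -0.0292, g' = -0.637 → V/F = 0.086
Converged at V/F = 0.086.
Compositions from xᵢ = zᵢ/(1+V/F(Kᵢ−1)), yᵢ = Kᵢxᵢ:
  1: x = 0.321, y = 0.698
  2: x = 0.280, y = 0.195
  3: x = 0.398, y = 0.107

y_3 = 0.107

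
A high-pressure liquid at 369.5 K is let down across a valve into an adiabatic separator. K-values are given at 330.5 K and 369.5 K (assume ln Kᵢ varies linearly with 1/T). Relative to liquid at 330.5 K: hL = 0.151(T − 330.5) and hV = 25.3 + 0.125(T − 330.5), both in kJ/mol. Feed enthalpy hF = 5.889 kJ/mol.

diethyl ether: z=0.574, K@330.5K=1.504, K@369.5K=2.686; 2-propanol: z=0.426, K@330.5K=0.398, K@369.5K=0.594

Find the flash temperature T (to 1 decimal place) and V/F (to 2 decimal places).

T = 332.9 K, V/F = 0.22

Adiabatic flash: solve Rachford–Rice at each trial T, then check hF = ψ·hV(T) + (1−ψ)·hL(T).
  T = 330.5 K: K = (1.504, 0.398), RR gives ψ = 0.108, H_out = 2.739 kJ/mol
  T = 369.5 K: K = (2.686, 0.594), RR gives ψ = 1.000, H_out = 30.175 kJ/mol
  T = 350.0 K: K = (2.043, 0.492), RR gives ψ = 0.721, H_out = 20.811 kJ/mol
  T = 340.2 K: K = (1.759, 0.443), RR gives ψ = 0.470, H_out = 13.242 kJ/mol
  T = 335.4 K: K = (1.630, 0.421), RR gives ψ = 0.314, H_out = 8.652 kJ/mol
  T = 332.9 K: K = (1.565, 0.409), RR gives ψ = 0.217, H_out = 5.839 kJ/mol
  T = 334.1 K: K = (1.596, 0.415), RR gives ψ = 0.265, H_out = 7.235 kJ/mol
Linear interpolation between T = 332.9 (H_out = 5.839) and T = 334.1 (H_out = 7.235) on hF = 5.889 gives T ≈ 332.9 K, at which ψ = 0.22.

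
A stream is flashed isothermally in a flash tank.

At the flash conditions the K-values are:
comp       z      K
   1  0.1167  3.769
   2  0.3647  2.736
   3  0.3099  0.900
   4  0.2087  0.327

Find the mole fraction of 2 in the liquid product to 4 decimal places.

Rachford–Rice: g(β) = Σ zᵢ(Kᵢ−1)/(1+β(Kᵢ−1)) = 0.
Feasibility: ΣzᵢKᵢ = 1.7848, Σzᵢ/Kᵢ = 1.1468 — both > 1, two phases present.
Newton iteration, β⁰ = 0.42:
  β = 0.4200: g = 0.28740, g' = -0.7459 → β = 0.8053
  β = 0.8053: g = 0.02372, g' = -0.7311 → β = 0.8377
  β = 0.8377: g = -0.00051, g' = -0.7641 → β = 0.8371
Converged at β = 0.8371.
Compositions from xᵢ = zᵢ/(1+β(Kᵢ−1)), yᵢ = Kᵢxᵢ:
  1: x = 0.0352, y = 0.1326
  2: x = 0.1487, y = 0.4068
  3: x = 0.3382, y = 0.3044
  4: x = 0.4779, y = 0.1563

x_2 = 0.1487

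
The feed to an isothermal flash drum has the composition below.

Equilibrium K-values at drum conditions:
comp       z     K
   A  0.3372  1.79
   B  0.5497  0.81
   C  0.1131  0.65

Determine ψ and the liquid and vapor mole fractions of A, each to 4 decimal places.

ψ = 0.6901, x_A = 0.2182, y_A = 0.3906

Let ψ = V/F and solve Σ zᵢ(Kᵢ−1)/(1+ψ(Kᵢ−1)) = 0.
g(0) = ΣzᵢKᵢ − 1 = 0.1224 and g(1) = 1 − Σzᵢ/Kᵢ = -0.0410, so a root lies in (0, 1).
Newton–Raphson from ψ = 0.64:
  ψ = 0.6400: g = 0.00702, g' = -0.1416 → ψ = 0.6896
  ψ = 0.6896: g = 0.00008, g' = -0.1385 → ψ = 0.6901
Converged at ψ = 0.6901.
Compositions from xᵢ = zᵢ/(1+ψ(Kᵢ−1)), yᵢ = Kᵢxᵢ:
  A: x = 0.2182, y = 0.3906
  B: x = 0.6327, y = 0.5125
  C: x = 0.1491, y = 0.0969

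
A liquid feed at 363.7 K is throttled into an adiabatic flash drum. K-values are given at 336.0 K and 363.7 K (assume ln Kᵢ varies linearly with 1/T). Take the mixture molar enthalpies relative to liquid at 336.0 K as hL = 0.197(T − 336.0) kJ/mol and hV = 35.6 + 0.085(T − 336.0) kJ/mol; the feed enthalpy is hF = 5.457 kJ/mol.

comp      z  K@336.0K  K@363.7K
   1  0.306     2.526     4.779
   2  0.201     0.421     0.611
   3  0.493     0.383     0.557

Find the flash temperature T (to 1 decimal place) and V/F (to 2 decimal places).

Adiabatic flash: solve Rachford–Rice at each trial T, then check hF = ψ·hV(T) + (1−ψ)·hL(T).
  T = 336.0 K: K = (2.526, 0.421, 0.383), RR gives ψ = 0.050, H_out = 1.786 kJ/mol
  T = 363.7 K: K = (4.779, 0.611, 0.557), RR gives ψ = 0.532, H_out = 22.736 kJ/mol
  T = 349.9 K: K = (3.523, 0.511, 0.466), RR gives ψ = 0.312, H_out = 13.355 kJ/mol
  T = 342.9 K: K = (2.989, 0.465, 0.423), RR gives ψ = 0.193, H_out = 8.067 kJ/mol
  T = 339.4 K: K = (2.747, 0.442, 0.402), RR gives ψ = 0.125, H_out = 5.064 kJ/mol
  T = 341.1 K: K = (2.863, 0.453, 0.412), RR gives ψ = 0.159, H_out = 6.562 kJ/mol
Linear interpolation between T = 339.4 (H_out = 5.064) and T = 341.1 (H_out = 6.562) on hF = 5.457 gives T ≈ 339.8 K, at which ψ = 0.13.

T = 339.8 K, V/F = 0.13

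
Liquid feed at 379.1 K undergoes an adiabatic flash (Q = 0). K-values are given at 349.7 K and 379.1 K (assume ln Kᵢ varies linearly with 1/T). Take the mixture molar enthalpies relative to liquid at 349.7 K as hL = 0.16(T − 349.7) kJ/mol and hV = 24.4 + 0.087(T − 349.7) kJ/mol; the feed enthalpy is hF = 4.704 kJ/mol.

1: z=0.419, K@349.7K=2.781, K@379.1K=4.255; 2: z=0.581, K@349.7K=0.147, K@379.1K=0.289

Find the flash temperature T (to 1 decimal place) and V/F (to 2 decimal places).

T = 351.4 K, V/F = 0.18

Adiabatic flash: solve Rachford–Rice at each trial T, then check hF = ψ·hV(T) + (1−ψ)·hL(T).
  T = 349.7 K: K = (2.781, 0.147), RR gives ψ = 0.165, H_out = 4.026 kJ/mol
  T = 379.1 K: K = (4.255, 0.289), RR gives ψ = 0.411, H_out = 13.846 kJ/mol
  T = 364.4 K: K = (3.470, 0.209), RR gives ψ = 0.294, H_out = 9.220 kJ/mol
  T = 357.0 K: K = (3.111, 0.176), RR gives ψ = 0.233, H_out = 6.731 kJ/mol
  T = 353.4 K: K = (2.945, 0.161), RR gives ψ = 0.201, H_out = 5.437 kJ/mol
  T = 351.5 K: K = (2.860, 0.154), RR gives ψ = 0.183, H_out = 4.724 kJ/mol
Linear interpolation between T = 349.7 (H_out = 4.026) and T = 351.5 (H_out = 4.724) on hF = 4.704 gives T ≈ 351.4 K, at which ψ = 0.18.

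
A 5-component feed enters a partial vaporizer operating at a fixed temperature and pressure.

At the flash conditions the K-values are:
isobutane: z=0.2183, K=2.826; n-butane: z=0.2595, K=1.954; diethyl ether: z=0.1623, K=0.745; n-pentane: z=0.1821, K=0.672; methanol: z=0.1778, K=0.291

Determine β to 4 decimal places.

β = 0.6087

Let β = V/F and solve Σ zᵢ(Kᵢ−1)/(1+β(Kᵢ−1)) = 0.
g(0) = ΣzᵢKᵢ − 1 = 0.4190 and g(1) = 1 − Σzᵢ/Kᵢ = -0.3099, so a root lies in (0, 1).
Newton iteration, β⁰ = 0.5:
  β = 0.5000: g = 0.06181, g' = -0.5636 → β = 0.6097
  β = 0.6097: g = -0.00056, g' = -0.5801 → β = 0.6087
Converged at β = 0.6087.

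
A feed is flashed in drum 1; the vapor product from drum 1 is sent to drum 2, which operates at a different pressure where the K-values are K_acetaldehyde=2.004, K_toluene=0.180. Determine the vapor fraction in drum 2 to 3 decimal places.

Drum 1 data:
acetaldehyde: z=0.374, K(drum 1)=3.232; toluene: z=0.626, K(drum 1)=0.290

V/F (drum 2) = 0.732

Drum 1:
Binary case is linear: z₁(K₁−1)(1+ψ₁(K₂−1)) + z₂(K₂−1)(1+ψ₁(K₁−1)) = 0
⇒ ψ₁ = [z₁(K₁−1)+z₂(K₂−1)] / [−(K₁−1)(K₂−1)] = 0.3903/1.5847 = 0.246
Drum-1 compositions:
  acetaldehyde: x = 0.241, y = 0.780
  toluene: x = 0.759, y = 0.220
Drum-2 feed = drum-1 vapor: z₂ = (0.7800, 0.2200).
Drum 2:
Rachford–Rice: g(ψ₂) = Σ zᵢ(Kᵢ−1)/(1+ψ₂(Kᵢ−1)) = 0.
Check two-phase: ΣzᵢKᵢ = 1.603 > 1 and Σzᵢ/Kᵢ = 1.612 > 1, so g(0) = 0.603 > 0 and g(1) = -0.612 < 0.
Newton iteration, ψ₂⁰ = 0.5:
  ψ₂ = 0.500: g = 0.2156, g' = -0.773 → ψ₂ = 0.779
  ψ₂ = 0.779: g = -0.0596, g' = -1.380 → ψ₂ = 0.736
  ψ₂ = 0.736: g = -0.0041, g' = -1.199 → ψ₂ = 0.732
Converged at ψ₂ = 0.732.
  acetaldehyde: x = 0.450, y = 0.901
  toluene: x = 0.550, y = 0.099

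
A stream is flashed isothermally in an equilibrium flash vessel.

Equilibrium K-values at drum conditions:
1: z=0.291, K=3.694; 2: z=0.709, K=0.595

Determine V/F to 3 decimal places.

V/F = 0.455

Rachford–Rice: g(V/F) = Σ zᵢ(Kᵢ−1)/(1+V/F(Kᵢ−1)) = 0.
Feasibility: ΣzᵢKᵢ = 1.497, Σzᵢ/Kᵢ = 1.270 — both > 1, two phases present.
Binary case is linear: z₁(K₁−1)(1+V/F(K₂−1)) + z₂(K₂−1)(1+V/F(K₁−1)) = 0
⇒ V/F = [z₁(K₁−1)+z₂(K₂−1)] / [−(K₁−1)(K₂−1)] = 0.4968/1.0911 = 0.455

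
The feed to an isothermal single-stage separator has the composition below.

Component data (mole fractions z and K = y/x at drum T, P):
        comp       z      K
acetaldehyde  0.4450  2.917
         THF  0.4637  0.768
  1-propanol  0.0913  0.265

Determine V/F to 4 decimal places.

Material balance + equilibrium reduce to Σ zᵢ(Kᵢ−1)/(1+V/F(Kᵢ−1)) = 0.
g(0) = ΣzᵢKᵢ − 1 = 0.6784 and g(1) = 1 − Σzᵢ/Kᵢ = -0.1009, so a root lies in (0, 1).
Iterate (Newton) starting at V/F = 0.35:
  V/F = 0.3500: g = 0.30309, g' = -0.7047 → V/F = 0.7801
  V/F = 0.7801: g = 0.05319, g' = -0.5708 → V/F = 0.8733
  V/F = 0.8733: g = -0.00329, g' = -0.6525 → V/F = 0.8683
  V/F = 0.8683: g = -0.00002, g' = -0.6462 → V/F = 0.8682
Converged at V/F = 0.8682.

V/F = 0.8682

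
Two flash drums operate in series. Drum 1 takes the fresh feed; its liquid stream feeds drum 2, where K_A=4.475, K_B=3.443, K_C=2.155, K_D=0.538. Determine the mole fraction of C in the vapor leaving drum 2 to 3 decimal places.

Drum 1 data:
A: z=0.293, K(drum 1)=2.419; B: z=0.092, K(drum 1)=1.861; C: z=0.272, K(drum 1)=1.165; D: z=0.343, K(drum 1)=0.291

Drum 1:
Let ψ₁ = V/F and solve Σ zᵢ(Kᵢ−1)/(1+ψ₁(Kᵢ−1)) = 0.
g(0) = ΣzᵢKᵢ − 1 = 0.297 and g(1) = 1 − Σzᵢ/Kᵢ = -0.583, so a root lies in (0, 1).
Newton–Raphson from ψ₁ = 0.52:
  ψ₁ = 0.520: g = -0.0499, g' = -0.667 → ψ₁ = 0.445
  ψ₁ = 0.445: g = -0.0014, g' = -0.632 → ψ₁ = 0.443
Converged at ψ₁ = 0.443.
Drum-1 compositions:
  A: x = 0.180, y = 0.435
  B: x = 0.067, y = 0.124
  C: x = 0.253, y = 0.295
  D: x = 0.500, y = 0.145
Drum-2 feed = drum-1 liquid: z₂ = (0.1799, 0.0666, 0.2535, 0.5000).
Drum 2:
Rachford–Rice: g(ψ₂) = Σ zᵢ(Kᵢ−1)/(1+ψ₂(Kᵢ−1)) = 0.
g(0) = ΣzᵢKᵢ − 1 = 0.850 and g(1) = 1 − Σzᵢ/Kᵢ = -0.107, so a root lies in (0, 1).
Iterate (Newton) starting at ψ₂ = 0.38:
  ψ₂ = 0.380: g = 0.2771, g' = -0.831 → ψ₂ = 0.714
  ψ₂ = 0.714: g = 0.0549, g' = -0.571 → ψ₂ = 0.810
  ψ₂ = 0.810: g = 0.0009, g' = -0.557 → ψ₂ = 0.811
Converged at ψ₂ = 0.811.
  A: x = 0.047, y = 0.211
  B: x = 0.022, y = 0.077
  C: x = 0.131, y = 0.282
  D: x = 0.800, y = 0.430

y_C (drum 2) = 0.282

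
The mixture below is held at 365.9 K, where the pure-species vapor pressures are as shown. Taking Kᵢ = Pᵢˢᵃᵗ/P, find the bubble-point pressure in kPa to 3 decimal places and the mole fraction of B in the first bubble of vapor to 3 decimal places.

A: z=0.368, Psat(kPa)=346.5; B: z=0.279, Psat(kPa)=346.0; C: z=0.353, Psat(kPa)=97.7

At the bubble point ψ → 0, so ΣzᵢKᵢ = 1 with Kᵢ = Pᵢˢᵃᵗ/P ⇒ P = ΣzᵢPᵢˢᵃᵗ.
P = 0.368·346.5 + 0.279·346.0 + 0.353·97.7 = 258.534 kPa
yᵢ = zᵢPᵢˢᵃᵗ/P ⇒ y_B = 0.279·346.0/258.534 = 0.373

Pbub = 258.534 kPa, y_B = 0.373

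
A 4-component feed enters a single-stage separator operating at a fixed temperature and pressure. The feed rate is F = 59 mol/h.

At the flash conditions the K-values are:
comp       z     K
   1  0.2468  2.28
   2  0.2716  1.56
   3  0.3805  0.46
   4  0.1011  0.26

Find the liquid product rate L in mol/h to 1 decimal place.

L = 39.4 mol/h

Let ψ = V/F and solve Σ zᵢ(Kᵢ−1)/(1+ψ(Kᵢ−1)) = 0.
Feasibility: ΣzᵢKᵢ = 1.1877, Σzᵢ/Kᵢ = 1.4984 — both > 1, two phases present.
Iterate (Newton) starting at ψ = 0.5:
  ψ = 0.5000: g = -0.08877, g' = -0.5500 → ψ = 0.3386
  ψ = 0.3386: g = -0.00304, g' = -0.5217 → ψ = 0.3328
Converged at ψ = 0.3328.
Then V = ψ·F = 0.3328·59 = 19.6 mol/h and L = F − V = 39.4 mol/h.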